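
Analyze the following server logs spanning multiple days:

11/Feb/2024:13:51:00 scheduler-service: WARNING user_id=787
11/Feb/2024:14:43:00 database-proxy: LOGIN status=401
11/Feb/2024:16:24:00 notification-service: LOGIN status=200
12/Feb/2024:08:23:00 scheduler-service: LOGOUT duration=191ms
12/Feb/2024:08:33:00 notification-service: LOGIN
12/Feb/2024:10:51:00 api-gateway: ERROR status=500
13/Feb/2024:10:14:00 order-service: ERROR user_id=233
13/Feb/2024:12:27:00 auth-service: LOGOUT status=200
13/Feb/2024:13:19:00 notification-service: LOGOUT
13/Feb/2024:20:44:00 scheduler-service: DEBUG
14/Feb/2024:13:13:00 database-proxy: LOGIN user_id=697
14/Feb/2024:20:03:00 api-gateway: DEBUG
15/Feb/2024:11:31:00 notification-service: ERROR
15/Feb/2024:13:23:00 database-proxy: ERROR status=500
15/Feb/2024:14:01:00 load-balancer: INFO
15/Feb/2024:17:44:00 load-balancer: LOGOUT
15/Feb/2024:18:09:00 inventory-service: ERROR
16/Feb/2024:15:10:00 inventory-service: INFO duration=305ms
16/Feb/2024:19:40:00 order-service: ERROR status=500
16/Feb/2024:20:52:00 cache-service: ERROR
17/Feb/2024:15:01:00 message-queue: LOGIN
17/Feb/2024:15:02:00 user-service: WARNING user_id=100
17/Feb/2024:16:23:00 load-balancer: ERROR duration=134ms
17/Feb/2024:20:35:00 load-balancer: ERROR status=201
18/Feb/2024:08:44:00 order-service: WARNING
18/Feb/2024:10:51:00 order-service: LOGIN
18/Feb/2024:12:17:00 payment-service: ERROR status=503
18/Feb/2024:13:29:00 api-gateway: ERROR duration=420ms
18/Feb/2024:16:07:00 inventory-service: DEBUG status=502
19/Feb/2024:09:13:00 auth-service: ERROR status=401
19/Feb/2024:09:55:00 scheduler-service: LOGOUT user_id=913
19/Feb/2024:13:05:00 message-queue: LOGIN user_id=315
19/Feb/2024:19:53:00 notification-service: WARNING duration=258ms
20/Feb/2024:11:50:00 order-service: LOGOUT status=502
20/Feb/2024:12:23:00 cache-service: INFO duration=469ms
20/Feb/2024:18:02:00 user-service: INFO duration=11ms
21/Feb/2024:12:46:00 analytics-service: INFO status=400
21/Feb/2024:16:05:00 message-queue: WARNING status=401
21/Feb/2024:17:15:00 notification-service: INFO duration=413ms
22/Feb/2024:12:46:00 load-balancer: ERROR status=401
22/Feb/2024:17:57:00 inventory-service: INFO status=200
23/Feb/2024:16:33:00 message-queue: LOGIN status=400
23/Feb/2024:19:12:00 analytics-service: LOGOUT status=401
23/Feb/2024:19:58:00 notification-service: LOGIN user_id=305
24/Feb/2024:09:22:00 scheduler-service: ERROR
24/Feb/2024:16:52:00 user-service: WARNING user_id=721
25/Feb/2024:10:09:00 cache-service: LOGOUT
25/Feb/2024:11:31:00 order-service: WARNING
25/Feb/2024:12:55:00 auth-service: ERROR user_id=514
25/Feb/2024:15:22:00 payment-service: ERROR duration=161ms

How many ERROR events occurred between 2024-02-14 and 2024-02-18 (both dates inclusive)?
9

To filter by date range:

1. Date range: 2024-02-14 through 2024-02-18, both dates inclusive
2. Filter for ERROR events whose date falls in this range
3. Count matching events: 9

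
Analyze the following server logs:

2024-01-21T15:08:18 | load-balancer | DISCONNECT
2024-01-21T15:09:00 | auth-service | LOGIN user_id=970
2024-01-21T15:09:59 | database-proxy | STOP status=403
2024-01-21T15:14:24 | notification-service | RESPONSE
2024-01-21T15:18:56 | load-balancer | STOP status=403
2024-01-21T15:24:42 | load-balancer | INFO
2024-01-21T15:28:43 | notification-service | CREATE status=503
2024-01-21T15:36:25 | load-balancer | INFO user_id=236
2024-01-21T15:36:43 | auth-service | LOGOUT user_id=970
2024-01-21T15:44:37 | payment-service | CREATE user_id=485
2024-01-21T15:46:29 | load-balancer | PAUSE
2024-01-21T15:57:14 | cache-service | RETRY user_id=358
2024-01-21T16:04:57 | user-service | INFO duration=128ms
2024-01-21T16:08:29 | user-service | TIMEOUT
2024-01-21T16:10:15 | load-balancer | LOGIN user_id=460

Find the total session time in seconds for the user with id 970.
1663

To calculate session duration:

1. Find LOGIN event for user_id=970: 2024-01-21T15:09:00
2. Find LOGOUT event for user_id=970: 2024-01-21T15:36:43
3. Session duration: 2024-01-21T15:36:43 - 2024-01-21T15:09:00 = 1663 seconds (27 minutes)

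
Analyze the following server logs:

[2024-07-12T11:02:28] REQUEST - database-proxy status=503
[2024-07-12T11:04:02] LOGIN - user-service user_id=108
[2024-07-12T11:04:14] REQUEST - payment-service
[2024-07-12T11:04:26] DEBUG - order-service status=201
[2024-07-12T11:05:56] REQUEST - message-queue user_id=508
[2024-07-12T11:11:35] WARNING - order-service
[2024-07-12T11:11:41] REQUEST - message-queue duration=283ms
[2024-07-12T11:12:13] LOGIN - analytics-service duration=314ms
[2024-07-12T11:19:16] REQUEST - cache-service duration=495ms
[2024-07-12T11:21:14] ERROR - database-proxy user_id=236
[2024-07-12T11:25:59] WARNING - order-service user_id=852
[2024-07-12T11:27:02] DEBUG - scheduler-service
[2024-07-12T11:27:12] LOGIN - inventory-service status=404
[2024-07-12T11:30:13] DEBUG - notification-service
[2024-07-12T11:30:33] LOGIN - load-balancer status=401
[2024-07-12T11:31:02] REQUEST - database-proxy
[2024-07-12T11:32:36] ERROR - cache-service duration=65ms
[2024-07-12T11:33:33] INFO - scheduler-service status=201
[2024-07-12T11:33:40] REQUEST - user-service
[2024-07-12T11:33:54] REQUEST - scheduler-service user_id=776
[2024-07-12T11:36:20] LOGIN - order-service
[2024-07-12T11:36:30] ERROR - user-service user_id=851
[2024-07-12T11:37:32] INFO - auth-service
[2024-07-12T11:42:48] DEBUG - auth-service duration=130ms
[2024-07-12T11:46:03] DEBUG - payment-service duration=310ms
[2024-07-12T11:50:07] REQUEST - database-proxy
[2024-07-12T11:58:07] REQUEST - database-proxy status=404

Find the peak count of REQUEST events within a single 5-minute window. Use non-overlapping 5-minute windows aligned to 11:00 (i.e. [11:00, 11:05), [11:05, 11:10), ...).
3

To find the burst window:

1. Divide the log period into non-overlapping 5-minute windows starting at 11:00
2. Count REQUEST events in each window
3. Find the window with maximum count
4. Maximum events in a window: 3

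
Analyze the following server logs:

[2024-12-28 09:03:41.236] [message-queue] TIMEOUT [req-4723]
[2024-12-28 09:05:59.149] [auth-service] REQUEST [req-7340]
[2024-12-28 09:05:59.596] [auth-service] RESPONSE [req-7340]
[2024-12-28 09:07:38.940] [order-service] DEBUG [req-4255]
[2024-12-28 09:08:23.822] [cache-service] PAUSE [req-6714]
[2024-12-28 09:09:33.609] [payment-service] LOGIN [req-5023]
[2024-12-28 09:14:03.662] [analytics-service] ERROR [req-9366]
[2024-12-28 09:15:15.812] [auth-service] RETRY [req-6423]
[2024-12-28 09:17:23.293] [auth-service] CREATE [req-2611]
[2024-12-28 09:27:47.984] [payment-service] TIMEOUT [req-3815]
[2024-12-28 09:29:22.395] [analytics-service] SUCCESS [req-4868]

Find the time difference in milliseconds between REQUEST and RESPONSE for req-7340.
447

To calculate latency:

1. Find REQUEST with id req-7340: 2024-12-28 09:05:59.149
2. Find RESPONSE with id req-7340: 2024-12-28 09:05:59.596
3. Latency: 2024-12-28 09:05:59.596 - 2024-12-28 09:05:59.149 = 447ms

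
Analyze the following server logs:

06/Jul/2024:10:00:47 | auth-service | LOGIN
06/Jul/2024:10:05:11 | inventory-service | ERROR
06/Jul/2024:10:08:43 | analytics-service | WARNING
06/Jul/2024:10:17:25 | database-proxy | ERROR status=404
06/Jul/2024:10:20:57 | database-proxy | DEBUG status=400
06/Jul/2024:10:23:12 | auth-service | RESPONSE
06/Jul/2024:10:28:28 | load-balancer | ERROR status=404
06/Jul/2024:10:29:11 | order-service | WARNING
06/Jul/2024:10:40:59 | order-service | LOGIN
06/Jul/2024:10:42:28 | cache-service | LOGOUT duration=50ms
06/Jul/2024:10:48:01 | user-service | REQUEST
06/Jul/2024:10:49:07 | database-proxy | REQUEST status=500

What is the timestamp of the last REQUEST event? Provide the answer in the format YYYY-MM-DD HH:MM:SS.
2024-07-06 10:49:07

To find the last event:

1. Filter for all REQUEST events
2. Sort by timestamp
3. Select the last one
4. Timestamp: 2024-07-06 10:49:07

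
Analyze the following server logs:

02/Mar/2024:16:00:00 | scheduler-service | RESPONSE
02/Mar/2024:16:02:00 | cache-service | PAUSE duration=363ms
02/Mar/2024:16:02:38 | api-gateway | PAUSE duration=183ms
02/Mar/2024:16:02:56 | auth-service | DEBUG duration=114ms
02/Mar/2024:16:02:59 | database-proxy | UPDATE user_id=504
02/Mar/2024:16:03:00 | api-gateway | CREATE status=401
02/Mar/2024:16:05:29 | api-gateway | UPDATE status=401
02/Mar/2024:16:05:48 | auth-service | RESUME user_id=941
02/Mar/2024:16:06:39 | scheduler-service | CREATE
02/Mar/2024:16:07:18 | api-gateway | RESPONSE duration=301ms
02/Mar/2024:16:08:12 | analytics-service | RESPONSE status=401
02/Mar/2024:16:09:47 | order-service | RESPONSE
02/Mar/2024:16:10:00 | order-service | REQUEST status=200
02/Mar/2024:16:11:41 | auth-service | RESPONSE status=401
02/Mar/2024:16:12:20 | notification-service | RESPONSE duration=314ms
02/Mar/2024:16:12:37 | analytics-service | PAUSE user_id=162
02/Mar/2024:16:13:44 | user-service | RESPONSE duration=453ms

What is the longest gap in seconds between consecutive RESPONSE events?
438

To find the longest gap:

1. Extract all RESPONSE events in chronological order
2. Calculate time differences between consecutive events
3. Find the maximum difference
4. Longest gap: 438 seconds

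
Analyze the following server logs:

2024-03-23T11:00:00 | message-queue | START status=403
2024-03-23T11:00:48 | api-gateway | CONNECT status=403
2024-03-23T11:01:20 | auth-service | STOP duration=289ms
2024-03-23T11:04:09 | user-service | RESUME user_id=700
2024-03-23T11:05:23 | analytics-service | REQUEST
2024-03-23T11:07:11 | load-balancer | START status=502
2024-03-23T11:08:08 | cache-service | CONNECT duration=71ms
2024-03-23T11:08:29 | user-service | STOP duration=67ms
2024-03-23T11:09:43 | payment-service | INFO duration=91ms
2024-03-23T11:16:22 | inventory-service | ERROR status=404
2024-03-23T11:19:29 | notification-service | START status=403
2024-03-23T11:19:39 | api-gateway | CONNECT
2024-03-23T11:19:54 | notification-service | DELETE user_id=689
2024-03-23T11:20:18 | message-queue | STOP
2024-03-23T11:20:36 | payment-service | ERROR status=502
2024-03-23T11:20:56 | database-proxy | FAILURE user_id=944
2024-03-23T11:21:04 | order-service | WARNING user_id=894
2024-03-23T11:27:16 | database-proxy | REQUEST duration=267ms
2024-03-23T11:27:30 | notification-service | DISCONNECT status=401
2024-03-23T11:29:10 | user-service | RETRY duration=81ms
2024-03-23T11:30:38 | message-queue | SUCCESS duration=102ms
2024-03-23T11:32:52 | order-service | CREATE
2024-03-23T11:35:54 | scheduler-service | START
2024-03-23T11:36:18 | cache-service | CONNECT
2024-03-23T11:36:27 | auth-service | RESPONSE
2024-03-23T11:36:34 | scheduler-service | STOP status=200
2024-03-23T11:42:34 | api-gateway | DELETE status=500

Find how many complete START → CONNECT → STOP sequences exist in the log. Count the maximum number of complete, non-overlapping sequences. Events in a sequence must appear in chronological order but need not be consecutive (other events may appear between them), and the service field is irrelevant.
4

To count sequences:

1. Look for pattern: START → CONNECT → STOP
2. Greedily scan the log in chronological order, matching each sequence element in turn (ignoring service)
3. Each time the full pattern completes, increment the count and restart matching from the next event
4. Complete non-overlapping sequences found: 4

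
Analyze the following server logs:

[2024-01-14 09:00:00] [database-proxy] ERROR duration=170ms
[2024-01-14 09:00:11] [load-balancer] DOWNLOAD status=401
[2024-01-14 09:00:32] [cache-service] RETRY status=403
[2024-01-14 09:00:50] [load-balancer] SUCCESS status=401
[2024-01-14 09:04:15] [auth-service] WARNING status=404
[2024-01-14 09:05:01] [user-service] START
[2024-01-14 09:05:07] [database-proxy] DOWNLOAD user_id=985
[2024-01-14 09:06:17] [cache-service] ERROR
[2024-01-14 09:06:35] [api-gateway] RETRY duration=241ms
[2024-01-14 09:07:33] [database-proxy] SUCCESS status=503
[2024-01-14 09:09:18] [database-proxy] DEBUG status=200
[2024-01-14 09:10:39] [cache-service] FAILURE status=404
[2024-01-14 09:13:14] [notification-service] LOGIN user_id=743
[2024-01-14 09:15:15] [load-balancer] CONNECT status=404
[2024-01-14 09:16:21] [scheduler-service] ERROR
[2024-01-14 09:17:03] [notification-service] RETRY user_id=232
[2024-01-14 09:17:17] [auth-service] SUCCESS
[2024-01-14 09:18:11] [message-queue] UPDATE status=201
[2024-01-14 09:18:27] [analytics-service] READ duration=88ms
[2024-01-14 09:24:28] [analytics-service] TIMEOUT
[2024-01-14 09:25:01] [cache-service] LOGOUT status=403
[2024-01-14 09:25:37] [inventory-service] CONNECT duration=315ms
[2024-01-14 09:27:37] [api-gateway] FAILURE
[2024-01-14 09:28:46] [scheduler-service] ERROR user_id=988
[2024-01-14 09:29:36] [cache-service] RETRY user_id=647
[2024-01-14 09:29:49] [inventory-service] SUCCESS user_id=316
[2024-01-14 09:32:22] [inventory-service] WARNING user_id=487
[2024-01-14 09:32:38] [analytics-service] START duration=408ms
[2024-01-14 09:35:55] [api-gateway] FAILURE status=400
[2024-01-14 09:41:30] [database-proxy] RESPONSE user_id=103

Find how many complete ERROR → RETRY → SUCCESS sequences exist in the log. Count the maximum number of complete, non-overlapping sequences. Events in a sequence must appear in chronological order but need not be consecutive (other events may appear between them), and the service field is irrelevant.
4

To count sequences:

1. Look for pattern: ERROR → RETRY → SUCCESS
2. Greedily scan the log in chronological order, matching each sequence element in turn (ignoring service)
3. Each time the full pattern completes, increment the count and restart matching from the next event
4. Complete non-overlapping sequences found: 4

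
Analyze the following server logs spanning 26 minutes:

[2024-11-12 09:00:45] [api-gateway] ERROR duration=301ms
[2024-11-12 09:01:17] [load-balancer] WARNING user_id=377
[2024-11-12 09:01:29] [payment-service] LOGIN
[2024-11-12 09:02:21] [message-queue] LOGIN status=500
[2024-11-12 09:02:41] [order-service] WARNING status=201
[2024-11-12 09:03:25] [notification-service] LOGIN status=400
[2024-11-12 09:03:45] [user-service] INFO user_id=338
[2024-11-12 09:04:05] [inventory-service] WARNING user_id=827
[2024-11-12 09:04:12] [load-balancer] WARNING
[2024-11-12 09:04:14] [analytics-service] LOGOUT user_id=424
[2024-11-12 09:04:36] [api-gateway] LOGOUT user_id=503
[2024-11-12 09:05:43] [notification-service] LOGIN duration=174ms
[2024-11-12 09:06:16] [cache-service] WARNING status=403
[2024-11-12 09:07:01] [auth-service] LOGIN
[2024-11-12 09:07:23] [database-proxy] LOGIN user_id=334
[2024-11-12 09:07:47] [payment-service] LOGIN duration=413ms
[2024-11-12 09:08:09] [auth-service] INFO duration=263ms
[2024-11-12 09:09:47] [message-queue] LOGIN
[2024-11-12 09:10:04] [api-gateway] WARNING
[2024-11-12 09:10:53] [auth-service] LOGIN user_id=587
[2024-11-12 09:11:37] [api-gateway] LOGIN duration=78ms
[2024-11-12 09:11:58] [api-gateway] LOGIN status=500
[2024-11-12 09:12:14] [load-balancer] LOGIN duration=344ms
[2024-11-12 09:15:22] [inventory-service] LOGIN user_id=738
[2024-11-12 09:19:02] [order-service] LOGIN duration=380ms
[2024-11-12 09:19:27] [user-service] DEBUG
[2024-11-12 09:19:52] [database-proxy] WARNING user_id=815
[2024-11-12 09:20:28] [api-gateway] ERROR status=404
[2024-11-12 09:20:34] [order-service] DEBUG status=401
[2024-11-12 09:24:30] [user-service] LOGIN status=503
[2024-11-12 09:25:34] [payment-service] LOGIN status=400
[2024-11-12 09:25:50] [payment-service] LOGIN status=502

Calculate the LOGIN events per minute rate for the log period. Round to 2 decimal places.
0.65

To calculate the rate:

1. Count total LOGIN events: 17
2. Total time period: 26 minutes
3. Rate = 17 / 26 = 0.65 events per minute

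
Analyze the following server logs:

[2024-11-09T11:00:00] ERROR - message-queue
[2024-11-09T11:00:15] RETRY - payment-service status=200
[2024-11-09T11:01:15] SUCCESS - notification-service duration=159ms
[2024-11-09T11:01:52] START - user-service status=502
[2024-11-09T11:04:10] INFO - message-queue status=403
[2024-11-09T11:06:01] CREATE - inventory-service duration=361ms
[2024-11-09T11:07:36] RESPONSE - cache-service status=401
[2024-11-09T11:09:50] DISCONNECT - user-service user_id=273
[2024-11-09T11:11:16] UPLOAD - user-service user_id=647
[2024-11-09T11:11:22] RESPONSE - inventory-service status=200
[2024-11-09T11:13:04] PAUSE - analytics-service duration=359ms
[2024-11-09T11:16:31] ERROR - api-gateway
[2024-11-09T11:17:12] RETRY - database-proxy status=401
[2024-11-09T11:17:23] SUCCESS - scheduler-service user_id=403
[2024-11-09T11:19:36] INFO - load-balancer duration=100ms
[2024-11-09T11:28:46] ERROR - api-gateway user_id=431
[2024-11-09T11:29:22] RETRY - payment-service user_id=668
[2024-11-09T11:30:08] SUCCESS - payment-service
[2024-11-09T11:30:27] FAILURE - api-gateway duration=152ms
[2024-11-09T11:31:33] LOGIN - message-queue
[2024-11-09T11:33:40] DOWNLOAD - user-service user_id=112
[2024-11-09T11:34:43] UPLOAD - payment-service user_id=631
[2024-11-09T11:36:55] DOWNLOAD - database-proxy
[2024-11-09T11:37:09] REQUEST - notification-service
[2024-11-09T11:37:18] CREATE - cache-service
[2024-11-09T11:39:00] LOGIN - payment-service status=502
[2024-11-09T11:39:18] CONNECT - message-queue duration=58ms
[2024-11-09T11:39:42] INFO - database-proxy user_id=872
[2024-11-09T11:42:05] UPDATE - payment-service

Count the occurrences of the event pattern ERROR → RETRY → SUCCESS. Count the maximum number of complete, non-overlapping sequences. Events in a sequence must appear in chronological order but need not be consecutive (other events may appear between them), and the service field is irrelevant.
3

To count sequences:

1. Look for pattern: ERROR → RETRY → SUCCESS
2. Greedily scan the log in chronological order, matching each sequence element in turn (ignoring service)
3. Each time the full pattern completes, increment the count and restart matching from the next event
4. Complete non-overlapping sequences found: 3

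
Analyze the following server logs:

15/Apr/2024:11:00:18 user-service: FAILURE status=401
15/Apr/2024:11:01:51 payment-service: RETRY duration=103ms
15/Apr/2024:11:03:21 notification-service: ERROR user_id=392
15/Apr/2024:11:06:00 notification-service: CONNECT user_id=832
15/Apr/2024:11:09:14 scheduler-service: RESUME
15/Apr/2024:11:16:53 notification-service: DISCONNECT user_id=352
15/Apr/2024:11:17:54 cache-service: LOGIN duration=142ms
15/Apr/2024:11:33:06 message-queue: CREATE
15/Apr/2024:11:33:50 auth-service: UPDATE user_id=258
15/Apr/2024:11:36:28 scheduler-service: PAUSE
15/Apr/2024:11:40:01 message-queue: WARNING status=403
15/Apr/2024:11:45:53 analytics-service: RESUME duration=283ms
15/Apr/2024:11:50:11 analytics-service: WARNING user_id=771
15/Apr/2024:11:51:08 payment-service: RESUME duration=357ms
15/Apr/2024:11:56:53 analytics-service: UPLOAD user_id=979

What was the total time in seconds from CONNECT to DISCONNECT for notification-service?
653

To calculate state duration:

1. Find CONNECT event for notification-service: 15/Apr/2024:11:06:00
2. Find DISCONNECT event for notification-service: 15/Apr/2024:11:16:53
3. Calculate duration: 15/Apr/2024:11:16:53 - 15/Apr/2024:11:06:00 = 653 seconds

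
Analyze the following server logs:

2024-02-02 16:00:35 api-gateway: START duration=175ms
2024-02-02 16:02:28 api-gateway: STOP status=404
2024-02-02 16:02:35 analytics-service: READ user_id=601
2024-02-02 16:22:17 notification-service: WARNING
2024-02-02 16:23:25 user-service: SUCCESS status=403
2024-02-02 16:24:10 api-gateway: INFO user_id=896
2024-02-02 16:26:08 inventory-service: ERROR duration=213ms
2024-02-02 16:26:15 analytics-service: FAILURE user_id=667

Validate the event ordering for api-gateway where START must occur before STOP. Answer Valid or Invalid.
Valid

To validate ordering:

1. Required order: START → STOP
2. Rule: START must occur before STOP
3. Check actual order of events for api-gateway
4. Result: Valid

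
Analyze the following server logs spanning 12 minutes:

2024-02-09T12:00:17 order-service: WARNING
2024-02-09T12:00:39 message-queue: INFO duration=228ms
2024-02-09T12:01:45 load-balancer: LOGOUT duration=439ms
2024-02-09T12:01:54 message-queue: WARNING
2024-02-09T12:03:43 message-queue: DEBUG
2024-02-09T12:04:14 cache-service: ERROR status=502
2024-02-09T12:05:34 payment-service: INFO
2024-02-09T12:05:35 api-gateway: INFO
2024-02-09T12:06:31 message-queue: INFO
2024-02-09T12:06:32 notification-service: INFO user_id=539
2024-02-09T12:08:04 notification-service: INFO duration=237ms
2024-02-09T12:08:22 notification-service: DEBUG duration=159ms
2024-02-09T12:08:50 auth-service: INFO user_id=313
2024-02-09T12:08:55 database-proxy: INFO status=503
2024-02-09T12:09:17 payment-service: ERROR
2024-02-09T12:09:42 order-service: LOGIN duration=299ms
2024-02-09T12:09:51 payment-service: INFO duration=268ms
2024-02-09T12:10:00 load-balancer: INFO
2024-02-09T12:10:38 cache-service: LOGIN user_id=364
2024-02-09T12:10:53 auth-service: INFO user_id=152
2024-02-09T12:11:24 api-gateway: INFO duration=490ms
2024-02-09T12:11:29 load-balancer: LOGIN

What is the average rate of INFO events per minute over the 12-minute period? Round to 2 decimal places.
1.0

To calculate the rate:

1. Count total INFO events: 12
2. Total time period: 12 minutes
3. Rate = 12 / 12 = 1.0 events per minute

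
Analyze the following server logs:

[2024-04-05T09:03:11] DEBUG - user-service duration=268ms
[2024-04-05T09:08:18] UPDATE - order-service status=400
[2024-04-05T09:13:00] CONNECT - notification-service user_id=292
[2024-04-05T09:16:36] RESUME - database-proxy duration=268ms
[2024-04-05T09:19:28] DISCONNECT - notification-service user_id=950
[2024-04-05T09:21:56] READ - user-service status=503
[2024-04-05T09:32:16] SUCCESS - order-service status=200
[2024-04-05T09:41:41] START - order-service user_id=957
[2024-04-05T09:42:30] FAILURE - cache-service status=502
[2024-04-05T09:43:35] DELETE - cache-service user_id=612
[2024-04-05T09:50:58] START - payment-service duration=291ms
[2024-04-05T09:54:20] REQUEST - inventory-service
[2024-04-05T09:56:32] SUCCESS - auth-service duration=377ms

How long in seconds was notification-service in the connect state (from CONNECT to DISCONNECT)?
388

To calculate state duration:

1. Find CONNECT event for notification-service: 2024-04-05T09:13:00
2. Find DISCONNECT event for notification-service: 2024-04-05T09:19:28
3. Calculate duration: 2024-04-05T09:19:28 - 2024-04-05T09:13:00 = 388 seconds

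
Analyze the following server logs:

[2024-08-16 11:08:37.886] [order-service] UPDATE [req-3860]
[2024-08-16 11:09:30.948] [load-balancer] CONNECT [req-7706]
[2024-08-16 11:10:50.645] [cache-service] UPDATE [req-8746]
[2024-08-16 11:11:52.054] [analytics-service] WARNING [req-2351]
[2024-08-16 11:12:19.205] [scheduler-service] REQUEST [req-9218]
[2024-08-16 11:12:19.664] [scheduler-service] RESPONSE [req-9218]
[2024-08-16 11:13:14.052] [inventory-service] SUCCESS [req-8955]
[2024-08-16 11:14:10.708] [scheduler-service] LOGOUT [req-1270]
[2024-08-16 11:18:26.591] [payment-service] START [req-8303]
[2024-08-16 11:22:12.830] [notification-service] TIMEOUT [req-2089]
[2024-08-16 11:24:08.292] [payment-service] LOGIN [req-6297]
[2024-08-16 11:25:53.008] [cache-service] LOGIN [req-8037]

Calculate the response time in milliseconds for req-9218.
459

To calculate latency:

1. Find REQUEST with id req-9218: 2024-08-16 11:12:19.205
2. Find RESPONSE with id req-9218: 2024-08-16 11:12:19.664
3. Latency: 2024-08-16 11:12:19.664 - 2024-08-16 11:12:19.205 = 459ms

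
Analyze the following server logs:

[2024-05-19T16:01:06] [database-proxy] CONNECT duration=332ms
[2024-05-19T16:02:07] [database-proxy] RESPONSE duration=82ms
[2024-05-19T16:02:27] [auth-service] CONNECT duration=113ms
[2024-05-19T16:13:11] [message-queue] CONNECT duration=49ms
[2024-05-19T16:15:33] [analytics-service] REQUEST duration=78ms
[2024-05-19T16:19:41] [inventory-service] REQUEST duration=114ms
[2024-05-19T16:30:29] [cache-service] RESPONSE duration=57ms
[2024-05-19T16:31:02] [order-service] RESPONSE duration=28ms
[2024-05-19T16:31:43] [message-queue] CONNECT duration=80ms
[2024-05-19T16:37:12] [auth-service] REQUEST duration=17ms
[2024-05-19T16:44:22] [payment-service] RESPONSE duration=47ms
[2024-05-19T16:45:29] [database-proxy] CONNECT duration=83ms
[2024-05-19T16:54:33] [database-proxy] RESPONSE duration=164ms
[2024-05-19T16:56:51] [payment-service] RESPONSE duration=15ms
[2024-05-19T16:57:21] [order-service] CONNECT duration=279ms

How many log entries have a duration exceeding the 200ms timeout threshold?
2

To count timeouts:

1. Threshold: 200ms
2. Extract duration from each log entry
3. Count entries where duration > 200
4. Timeout count: 2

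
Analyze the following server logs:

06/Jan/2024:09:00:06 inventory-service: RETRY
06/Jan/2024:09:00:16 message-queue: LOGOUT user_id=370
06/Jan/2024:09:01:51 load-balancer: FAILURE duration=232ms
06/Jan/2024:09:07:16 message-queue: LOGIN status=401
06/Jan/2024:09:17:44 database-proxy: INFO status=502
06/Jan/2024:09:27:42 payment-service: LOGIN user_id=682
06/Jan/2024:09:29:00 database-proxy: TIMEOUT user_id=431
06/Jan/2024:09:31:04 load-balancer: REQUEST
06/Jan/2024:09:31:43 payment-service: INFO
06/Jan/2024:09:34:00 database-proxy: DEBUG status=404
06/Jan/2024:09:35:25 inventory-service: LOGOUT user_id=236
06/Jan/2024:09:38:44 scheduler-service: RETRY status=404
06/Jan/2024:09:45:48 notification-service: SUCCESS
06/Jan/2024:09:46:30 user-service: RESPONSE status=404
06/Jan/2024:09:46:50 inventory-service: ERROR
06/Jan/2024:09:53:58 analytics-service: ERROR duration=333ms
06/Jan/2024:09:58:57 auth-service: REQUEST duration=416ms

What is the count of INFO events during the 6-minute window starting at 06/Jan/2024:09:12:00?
1

To count events in the time window:

1. Window boundaries: 06/Jan/2024:09:12:00 to 06/Jan/2024:09:18:00
2. Filter for INFO events within this window
3. Count matching events: 1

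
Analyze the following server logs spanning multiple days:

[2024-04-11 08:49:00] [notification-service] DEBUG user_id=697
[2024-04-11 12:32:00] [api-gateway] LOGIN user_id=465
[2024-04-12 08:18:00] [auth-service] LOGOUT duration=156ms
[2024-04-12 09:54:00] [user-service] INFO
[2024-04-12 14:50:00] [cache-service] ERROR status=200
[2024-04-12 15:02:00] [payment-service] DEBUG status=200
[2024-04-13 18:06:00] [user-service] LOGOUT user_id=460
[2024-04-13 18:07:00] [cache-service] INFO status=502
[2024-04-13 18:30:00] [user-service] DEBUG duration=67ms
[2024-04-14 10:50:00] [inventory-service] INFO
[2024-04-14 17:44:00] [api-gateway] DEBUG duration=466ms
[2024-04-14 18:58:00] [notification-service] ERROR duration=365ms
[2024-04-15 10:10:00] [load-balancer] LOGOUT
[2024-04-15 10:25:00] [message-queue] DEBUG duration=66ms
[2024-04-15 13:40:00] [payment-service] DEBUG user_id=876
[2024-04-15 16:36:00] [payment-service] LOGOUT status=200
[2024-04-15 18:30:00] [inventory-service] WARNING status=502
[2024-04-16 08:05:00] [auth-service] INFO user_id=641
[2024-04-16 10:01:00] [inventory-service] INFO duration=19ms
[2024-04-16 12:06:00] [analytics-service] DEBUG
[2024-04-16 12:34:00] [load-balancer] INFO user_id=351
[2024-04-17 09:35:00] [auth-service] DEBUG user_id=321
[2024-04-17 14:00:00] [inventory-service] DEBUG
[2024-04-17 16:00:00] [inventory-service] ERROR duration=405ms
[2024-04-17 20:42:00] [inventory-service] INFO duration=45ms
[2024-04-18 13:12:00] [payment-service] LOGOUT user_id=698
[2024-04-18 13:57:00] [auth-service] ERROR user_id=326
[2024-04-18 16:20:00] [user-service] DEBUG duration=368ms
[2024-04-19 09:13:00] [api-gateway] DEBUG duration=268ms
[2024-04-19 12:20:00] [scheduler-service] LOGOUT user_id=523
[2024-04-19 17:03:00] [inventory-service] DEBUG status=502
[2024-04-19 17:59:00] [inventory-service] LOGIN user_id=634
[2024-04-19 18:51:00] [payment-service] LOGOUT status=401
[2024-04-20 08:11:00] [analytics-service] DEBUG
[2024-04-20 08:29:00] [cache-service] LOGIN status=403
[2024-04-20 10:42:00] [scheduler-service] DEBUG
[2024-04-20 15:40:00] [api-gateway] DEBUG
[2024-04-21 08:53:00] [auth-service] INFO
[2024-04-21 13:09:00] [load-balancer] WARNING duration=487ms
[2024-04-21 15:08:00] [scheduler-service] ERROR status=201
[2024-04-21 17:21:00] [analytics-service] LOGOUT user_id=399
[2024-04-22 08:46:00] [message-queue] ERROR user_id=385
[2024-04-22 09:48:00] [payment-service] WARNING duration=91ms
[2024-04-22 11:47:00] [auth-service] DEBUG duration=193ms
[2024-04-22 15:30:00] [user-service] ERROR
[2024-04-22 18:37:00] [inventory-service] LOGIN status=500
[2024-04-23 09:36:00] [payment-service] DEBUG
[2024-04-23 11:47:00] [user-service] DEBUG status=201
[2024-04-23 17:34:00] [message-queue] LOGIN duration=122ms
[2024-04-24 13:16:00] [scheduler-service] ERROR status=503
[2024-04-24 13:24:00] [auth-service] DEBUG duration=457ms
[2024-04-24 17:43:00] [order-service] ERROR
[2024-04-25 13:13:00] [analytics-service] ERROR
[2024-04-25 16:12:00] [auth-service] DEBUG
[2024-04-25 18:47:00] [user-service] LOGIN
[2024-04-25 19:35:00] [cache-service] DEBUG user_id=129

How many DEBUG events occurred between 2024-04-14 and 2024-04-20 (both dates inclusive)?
12

To filter by date range:

1. Date range: 2024-04-14 through 2024-04-20, both dates inclusive
2. Filter for DEBUG events whose date falls in this range
3. Count matching events: 12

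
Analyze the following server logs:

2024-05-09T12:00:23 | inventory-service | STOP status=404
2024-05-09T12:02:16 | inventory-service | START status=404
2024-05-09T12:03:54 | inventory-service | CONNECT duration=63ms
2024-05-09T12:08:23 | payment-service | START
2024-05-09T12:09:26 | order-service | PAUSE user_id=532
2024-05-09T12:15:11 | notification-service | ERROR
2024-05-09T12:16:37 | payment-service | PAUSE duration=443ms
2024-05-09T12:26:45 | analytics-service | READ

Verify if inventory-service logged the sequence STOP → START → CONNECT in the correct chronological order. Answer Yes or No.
Yes

To verify sequence order:

1. Find all events in sequence STOP → START → CONNECT for inventory-service
2. Extract their timestamps
3. Check if timestamps are in ascending order
4. Result: Yes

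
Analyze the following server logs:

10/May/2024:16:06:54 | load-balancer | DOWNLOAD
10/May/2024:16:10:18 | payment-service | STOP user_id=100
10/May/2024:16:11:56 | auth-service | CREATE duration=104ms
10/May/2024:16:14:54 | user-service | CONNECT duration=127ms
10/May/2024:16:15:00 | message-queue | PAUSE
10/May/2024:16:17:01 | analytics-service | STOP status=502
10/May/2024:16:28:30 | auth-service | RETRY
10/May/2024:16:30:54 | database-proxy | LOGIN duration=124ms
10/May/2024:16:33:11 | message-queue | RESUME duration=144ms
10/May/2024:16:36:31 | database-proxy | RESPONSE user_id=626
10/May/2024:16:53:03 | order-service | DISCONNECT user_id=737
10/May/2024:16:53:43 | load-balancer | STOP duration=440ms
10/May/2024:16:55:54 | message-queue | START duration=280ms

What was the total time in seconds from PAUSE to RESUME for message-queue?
1091

To calculate state duration:

1. Find PAUSE event for message-queue: 10/May/2024:16:15:00
2. Find RESUME event for message-queue: 10/May/2024:16:33:11
3. Calculate duration: 10/May/2024:16:33:11 - 10/May/2024:16:15:00 = 1091 seconds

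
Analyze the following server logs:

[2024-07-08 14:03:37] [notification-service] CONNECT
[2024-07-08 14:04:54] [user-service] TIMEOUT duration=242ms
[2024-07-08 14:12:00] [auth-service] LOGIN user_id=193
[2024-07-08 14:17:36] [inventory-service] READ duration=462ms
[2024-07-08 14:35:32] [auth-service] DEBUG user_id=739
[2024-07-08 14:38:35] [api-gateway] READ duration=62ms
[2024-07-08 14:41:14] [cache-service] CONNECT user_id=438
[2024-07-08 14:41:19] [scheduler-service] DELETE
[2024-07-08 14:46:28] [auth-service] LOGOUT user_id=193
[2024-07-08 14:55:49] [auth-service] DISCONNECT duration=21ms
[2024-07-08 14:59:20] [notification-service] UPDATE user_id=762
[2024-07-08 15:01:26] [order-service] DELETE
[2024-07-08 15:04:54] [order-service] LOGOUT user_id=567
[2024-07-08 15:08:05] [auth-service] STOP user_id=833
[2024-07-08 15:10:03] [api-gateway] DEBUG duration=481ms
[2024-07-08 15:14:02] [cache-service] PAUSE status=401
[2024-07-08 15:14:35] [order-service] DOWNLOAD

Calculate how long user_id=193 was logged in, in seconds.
2068

To calculate session duration:

1. Find LOGIN event for user_id=193: 2024-07-08 14:12:00
2. Find LOGOUT event for user_id=193: 2024-07-08 14:46:28
3. Session duration: 2024-07-08 14:46:28 - 2024-07-08 14:12:00 = 2068 seconds (34 minutes)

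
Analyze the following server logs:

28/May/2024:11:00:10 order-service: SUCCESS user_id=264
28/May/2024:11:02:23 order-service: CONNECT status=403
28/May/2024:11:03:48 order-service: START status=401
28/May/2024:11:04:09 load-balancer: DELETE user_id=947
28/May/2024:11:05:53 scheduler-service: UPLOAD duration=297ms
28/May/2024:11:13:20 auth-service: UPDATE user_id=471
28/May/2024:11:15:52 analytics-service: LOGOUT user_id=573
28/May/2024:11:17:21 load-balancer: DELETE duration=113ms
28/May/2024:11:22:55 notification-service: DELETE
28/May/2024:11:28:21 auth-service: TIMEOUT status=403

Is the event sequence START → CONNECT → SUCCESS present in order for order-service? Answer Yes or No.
No

To verify sequence order:

1. Find all events in sequence START → CONNECT → SUCCESS for order-service
2. Extract their timestamps
3. Check if timestamps are in ascending order
4. Result: No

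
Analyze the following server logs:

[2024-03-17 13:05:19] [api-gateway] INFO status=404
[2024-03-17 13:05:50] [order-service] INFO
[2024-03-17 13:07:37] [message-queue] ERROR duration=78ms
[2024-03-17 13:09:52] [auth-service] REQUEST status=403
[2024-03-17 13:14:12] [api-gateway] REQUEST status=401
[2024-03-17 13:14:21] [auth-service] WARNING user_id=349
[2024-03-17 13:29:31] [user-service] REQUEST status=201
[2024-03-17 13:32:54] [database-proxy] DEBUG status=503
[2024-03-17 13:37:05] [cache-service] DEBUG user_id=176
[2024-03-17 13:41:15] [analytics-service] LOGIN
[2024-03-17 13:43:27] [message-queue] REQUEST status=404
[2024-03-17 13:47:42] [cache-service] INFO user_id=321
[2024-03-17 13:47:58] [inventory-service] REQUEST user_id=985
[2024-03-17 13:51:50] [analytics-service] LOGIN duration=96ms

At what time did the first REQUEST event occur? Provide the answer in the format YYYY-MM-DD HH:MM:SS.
2024-03-17 13:09:52

To find the first event:

1. Filter for all REQUEST events
2. Sort by timestamp
3. Select the first one
4. Timestamp: 2024-03-17 13:09:52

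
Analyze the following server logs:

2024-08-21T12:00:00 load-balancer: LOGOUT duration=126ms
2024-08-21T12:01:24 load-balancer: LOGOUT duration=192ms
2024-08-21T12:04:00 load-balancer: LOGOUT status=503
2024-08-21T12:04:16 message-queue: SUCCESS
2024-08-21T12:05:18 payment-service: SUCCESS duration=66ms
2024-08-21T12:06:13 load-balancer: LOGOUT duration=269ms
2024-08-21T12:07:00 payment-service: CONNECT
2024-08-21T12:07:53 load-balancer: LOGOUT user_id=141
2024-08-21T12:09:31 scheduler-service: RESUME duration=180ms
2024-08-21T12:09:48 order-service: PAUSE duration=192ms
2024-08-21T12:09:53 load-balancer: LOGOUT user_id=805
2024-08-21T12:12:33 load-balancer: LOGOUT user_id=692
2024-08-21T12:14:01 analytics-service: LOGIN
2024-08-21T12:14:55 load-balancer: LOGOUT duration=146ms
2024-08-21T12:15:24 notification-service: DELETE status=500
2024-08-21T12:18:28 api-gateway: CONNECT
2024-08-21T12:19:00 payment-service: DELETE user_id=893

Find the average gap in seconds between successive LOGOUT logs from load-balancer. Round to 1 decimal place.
127.9

To calculate average interval:

1. Find all LOGOUT events for load-balancer in order
2. Calculate time gaps between consecutive events
3. Compute mean of gaps: 895 / 7 = 127.9 seconds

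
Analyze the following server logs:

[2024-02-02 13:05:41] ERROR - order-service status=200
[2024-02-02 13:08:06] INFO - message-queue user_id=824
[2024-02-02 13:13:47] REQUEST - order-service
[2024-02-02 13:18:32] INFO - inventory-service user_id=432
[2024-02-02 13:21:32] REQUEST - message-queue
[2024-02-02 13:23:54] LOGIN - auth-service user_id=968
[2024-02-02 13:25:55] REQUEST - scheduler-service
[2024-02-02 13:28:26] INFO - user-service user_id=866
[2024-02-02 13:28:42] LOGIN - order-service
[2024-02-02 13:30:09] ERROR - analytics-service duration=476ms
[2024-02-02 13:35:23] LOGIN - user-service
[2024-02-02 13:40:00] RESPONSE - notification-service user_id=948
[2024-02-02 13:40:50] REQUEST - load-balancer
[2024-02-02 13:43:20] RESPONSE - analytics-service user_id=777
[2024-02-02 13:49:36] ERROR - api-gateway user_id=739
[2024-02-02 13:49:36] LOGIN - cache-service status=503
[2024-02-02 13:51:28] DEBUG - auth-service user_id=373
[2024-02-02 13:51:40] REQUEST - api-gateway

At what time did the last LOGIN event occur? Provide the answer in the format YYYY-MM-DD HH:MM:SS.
2024-02-02 13:49:36

To find the last event:

1. Filter for all LOGIN events
2. Sort by timestamp
3. Select the last one
4. Timestamp: 2024-02-02 13:49:36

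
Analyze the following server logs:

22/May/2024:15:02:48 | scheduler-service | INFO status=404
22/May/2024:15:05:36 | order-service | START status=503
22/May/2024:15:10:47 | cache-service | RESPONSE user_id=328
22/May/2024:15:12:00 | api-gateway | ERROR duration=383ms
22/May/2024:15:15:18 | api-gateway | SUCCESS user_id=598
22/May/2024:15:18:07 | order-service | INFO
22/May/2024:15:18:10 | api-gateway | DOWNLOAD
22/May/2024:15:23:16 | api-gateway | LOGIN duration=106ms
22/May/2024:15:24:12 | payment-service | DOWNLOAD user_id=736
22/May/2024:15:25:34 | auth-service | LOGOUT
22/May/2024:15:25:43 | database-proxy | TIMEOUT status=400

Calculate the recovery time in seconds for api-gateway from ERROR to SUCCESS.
198

To calculate recovery time:

1. Find ERROR event for api-gateway: 22/May/2024:15:12:00
2. Find next SUCCESS event for api-gateway: 22/May/2024:15:15:18
3. Recovery time: 22/May/2024:15:15:18 - 22/May/2024:15:12:00 = 198 seconds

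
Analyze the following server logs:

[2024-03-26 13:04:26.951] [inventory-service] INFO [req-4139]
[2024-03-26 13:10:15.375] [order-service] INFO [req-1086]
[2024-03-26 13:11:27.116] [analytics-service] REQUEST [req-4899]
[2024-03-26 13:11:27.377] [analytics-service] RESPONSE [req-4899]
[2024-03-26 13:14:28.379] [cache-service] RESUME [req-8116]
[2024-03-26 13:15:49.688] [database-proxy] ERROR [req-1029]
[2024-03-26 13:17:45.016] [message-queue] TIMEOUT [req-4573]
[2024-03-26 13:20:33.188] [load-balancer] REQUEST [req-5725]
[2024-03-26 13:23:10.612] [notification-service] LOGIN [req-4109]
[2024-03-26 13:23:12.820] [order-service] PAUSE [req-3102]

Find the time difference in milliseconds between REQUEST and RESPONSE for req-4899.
261

To calculate latency:

1. Find REQUEST with id req-4899: 2024-03-26 13:11:27.116
2. Find RESPONSE with id req-4899: 2024-03-26 13:11:27.377
3. Latency: 2024-03-26 13:11:27.377 - 2024-03-26 13:11:27.116 = 261ms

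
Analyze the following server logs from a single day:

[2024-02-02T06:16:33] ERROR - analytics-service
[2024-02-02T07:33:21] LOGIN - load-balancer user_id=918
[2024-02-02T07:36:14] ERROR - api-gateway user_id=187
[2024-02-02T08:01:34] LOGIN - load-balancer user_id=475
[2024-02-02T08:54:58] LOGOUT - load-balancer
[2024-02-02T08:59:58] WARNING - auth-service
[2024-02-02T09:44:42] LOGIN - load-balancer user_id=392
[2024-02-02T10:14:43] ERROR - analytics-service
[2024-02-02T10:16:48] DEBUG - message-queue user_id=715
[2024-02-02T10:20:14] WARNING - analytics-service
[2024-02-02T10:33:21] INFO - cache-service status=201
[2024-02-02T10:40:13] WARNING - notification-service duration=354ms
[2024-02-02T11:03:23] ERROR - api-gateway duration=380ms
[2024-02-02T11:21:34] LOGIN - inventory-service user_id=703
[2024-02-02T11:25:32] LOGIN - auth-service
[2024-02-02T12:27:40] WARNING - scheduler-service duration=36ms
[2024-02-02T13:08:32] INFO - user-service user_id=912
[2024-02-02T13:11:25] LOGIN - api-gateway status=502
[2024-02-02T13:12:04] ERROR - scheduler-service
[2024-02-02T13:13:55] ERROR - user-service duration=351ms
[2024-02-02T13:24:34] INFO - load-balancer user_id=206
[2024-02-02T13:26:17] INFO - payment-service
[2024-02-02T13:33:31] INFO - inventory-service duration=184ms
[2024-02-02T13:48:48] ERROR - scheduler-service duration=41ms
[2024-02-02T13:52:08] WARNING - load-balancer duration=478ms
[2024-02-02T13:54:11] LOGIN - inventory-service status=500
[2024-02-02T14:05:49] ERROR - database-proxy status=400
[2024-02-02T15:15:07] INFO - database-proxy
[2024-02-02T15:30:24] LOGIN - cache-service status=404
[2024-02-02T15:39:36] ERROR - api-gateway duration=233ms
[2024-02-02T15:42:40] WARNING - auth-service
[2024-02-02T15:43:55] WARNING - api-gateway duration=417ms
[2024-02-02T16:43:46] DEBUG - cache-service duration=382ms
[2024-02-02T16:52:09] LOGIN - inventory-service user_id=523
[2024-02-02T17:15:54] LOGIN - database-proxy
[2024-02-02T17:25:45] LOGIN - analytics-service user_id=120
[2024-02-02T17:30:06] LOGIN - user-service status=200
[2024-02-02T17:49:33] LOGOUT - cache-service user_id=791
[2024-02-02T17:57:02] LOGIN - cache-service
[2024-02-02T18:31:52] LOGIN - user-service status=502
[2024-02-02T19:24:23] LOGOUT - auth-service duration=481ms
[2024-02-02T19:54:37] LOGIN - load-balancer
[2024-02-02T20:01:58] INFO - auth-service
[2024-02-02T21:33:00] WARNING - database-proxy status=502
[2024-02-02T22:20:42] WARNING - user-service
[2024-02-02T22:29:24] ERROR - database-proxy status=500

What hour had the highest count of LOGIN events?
17

To find the peak hour:

1. Group all LOGIN events by hour
2. Count events in each hour
3. Find hour with maximum count
4. Peak hour: 17 (with 4 events)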